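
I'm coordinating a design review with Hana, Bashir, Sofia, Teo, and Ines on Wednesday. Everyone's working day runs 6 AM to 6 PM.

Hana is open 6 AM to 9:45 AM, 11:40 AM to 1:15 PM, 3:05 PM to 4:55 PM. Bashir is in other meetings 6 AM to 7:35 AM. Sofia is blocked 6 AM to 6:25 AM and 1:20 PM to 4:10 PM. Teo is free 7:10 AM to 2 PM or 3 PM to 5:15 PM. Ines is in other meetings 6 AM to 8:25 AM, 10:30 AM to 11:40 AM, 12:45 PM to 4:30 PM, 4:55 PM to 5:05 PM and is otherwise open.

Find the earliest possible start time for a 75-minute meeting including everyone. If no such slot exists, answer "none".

Hana free: 06:00-09:45, 11:40-13:15, 15:05-16:55.
Bashir free: 07:35-18:00 (invert busy blocks within the working day).
Sofia free: 06:25-13:20, 16:10-18:00 (invert busy blocks within the working day).
Teo free: 07:10-14:00, 15:00-17:15.
Ines free: 08:25-10:30, 11:40-12:45, 16:30-16:55, 17:05-18:00 (invert busy blocks within the working day).
Hana ∩ Bashir: 07:35-09:45, 11:40-13:15, 15:05-16:55.
Hana ∩ Bashir ∩ Sofia: 07:35-09:45, 11:40-13:15, 16:10-16:55.
Hana ∩ Bashir ∩ Sofia ∩ Teo: 07:35-09:45, 11:40-13:15, 16:10-16:55.
Hana ∩ Bashir ∩ Sofia ∩ Teo ∩ Ines: 08:25-09:45, 11:40-12:45, 16:30-16:55.
So the common availability across everyone is 08:25-09:45, 11:40-12:45, 16:30-16:55.
The first common window of at least 75 minutes is 08:25-09:45, so the earliest start is 08:25.

08:25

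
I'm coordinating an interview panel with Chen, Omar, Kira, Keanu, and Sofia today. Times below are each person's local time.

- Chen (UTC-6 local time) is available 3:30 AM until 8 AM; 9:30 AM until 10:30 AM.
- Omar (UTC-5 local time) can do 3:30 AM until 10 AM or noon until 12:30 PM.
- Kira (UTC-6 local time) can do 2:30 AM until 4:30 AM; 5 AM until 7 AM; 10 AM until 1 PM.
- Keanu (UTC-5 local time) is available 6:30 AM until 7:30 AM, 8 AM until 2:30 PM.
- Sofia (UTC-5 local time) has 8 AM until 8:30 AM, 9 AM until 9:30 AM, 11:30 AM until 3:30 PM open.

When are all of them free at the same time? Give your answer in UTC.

Chen in UTC: 09:30-14:00, 15:30-16:30 (add 6h to convert from UTC-6).
Omar in UTC: 08:30-15:00, 17:00-17:30 (add 5h to convert from UTC-5).
Kira in UTC: 08:30-10:30, 11:00-13:00, 16:00-19:00 (add 6h to convert from UTC-6).
Keanu in UTC: 11:30-12:30, 13:00-19:30 (add 5h to convert from UTC-5).
Sofia in UTC: 13:00-13:30, 14:00-14:30, 16:30-20:30 (add 5h to convert from UTC-5).
Chen ∩ Omar: 09:30-14:00.
Chen ∩ Omar ∩ Kira: 09:30-10:30, 11:00-13:00.
Chen ∩ Omar ∩ Kira ∩ Keanu: 11:30-12:30.
Chen ∩ Omar ∩ Kira ∩ Keanu ∩ Sofia: ∅.
There is no time when everyone is free.

none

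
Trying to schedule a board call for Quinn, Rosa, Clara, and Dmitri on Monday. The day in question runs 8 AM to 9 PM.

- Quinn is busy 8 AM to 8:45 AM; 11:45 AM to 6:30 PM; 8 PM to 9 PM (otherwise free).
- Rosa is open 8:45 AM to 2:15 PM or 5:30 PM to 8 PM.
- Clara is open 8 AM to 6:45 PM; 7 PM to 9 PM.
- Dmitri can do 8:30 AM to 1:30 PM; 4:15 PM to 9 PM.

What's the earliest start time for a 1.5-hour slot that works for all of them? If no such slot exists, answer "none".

Quinn free: 08:45-11:45, 18:30-20:00 (invert busy blocks within the working day).
Rosa free: 08:45-14:15, 17:30-20:00.
Clara free: 08:00-18:45, 19:00-21:00.
Dmitri free: 08:30-13:30, 16:15-21:00.
Quinn ∩ Rosa: 08:45-11:45, 18:30-20:00.
Quinn ∩ Rosa ∩ Clara: 08:45-11:45, 18:30-18:45, 19:00-20:00.
Quinn ∩ Rosa ∩ Clara ∩ Dmitri: 08:45-11:45, 18:30-18:45, 19:00-20:00.
The first common window of at least 90 minutes is 08:45-11:45, so the earliest start is 08:45.

08:45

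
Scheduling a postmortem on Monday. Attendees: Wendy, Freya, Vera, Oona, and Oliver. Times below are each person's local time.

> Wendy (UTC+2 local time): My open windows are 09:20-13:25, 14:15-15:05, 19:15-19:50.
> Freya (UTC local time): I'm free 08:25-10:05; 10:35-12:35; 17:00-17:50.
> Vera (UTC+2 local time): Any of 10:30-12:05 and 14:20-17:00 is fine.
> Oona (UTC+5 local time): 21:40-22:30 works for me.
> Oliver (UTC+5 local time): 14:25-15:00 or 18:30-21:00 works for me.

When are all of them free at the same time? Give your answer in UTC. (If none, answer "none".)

none

Wendy in UTC: 07:20-11:25, 12:15-13:05, 17:15-17:50 (subtract 2h to convert from UTC+2).
Freya in UTC: 08:25-10:05, 10:35-12:35, 17:00-17:50.
Vera in UTC: 08:30-10:05, 12:20-15:00 (subtract 2h to convert from UTC+2).
Oona in UTC: 16:40-17:30 (subtract 5h to convert from UTC+5).
Oliver in UTC: 09:25-10:00, 13:30-16:00 (subtract 5h to convert from UTC+5).
Wendy ∩ Freya: 08:25-10:05, 10:35-11:25, 12:15-12:35, 17:15-17:50.
Wendy ∩ Freya ∩ Vera: 08:30-10:05, 12:20-12:35.
Wendy ∩ Freya ∩ Vera ∩ Oona: ∅.
Wendy ∩ Freya ∩ Vera ∩ Oona ∩ Oliver: ∅.
There is no time when everyone is free.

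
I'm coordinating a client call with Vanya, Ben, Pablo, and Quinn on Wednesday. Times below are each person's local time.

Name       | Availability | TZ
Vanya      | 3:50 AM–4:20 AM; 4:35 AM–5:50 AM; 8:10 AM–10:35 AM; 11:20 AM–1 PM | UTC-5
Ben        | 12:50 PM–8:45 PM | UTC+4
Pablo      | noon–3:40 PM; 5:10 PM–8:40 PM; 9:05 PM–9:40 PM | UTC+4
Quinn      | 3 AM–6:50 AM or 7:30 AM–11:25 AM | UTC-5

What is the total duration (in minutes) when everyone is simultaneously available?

255

Vanya in UTC: 08:50-09:20, 09:35-10:50, 13:10-15:35, 16:20-18:00 (add 5h to convert from UTC-5).
Ben in UTC: 08:50-16:45 (subtract 4h to convert from UTC+4).
Pablo in UTC: 08:00-11:40, 13:10-16:40, 17:05-17:40 (subtract 4h to convert from UTC+4).
Quinn in UTC: 08:00-11:50, 12:30-16:25 (add 5h to convert from UTC-5).
Vanya ∩ Ben: 08:50-09:20, 09:35-10:50, 13:10-15:35, 16:20-16:45.
Vanya ∩ Ben ∩ Pablo: 08:50-09:20, 09:35-10:50, 13:10-15:35, 16:20-16:40.
Vanya ∩ Ben ∩ Pablo ∩ Quinn: 08:50-09:20, 09:35-10:50, 13:10-15:35, 16:20-16:25.
Summing the common windows: 30 + 75 + 145 + 5 = 255 minutes.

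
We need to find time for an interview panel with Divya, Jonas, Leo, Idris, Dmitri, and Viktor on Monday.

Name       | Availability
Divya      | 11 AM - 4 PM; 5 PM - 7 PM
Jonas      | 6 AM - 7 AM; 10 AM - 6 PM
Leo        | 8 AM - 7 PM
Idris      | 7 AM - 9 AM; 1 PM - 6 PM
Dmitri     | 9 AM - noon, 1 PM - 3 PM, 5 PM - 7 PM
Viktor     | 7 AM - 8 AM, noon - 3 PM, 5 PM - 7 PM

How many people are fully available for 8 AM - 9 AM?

Leo and Idris can make the full 08:00-09:00 slot — that's 2.

2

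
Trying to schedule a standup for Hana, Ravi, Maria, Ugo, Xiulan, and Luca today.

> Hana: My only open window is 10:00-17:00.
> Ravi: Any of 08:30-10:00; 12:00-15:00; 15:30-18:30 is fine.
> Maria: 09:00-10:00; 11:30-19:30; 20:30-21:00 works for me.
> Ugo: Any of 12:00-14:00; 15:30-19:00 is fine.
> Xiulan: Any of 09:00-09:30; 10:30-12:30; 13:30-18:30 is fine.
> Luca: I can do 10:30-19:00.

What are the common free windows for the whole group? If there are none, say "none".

12:00-12:30, 13:30-14:00, 15:30-17:00

Hana ∩ Ravi: 12:00-15:00, 15:30-17:00.
Hana ∩ Ravi ∩ Maria: 12:00-15:00, 15:30-17:00.
Hana ∩ Ravi ∩ Maria ∩ Ugo: 12:00-14:00, 15:30-17:00.
Hana ∩ Ravi ∩ Maria ∩ Ugo ∩ Xiulan: 12:00-12:30, 13:30-14:00, 15:30-17:00.
Hana ∩ Ravi ∩ Maria ∩ Ugo ∩ Xiulan ∩ Luca: 12:00-12:30, 13:30-14:00, 15:30-17:00.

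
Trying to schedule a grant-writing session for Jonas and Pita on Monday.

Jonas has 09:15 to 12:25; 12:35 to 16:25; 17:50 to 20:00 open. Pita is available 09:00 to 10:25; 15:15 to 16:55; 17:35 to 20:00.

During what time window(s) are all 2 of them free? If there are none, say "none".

09:15-10:25, 15:15-16:25, 17:50-20:00

Jonas ∩ Pita: 09:15-10:25, 15:15-16:25, 17:50-20:00.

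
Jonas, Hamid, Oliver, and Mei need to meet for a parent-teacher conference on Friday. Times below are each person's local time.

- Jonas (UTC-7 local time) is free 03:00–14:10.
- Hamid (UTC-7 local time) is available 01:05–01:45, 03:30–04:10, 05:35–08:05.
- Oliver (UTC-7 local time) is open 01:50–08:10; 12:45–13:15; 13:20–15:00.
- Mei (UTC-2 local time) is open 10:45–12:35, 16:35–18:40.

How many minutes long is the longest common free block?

110

Jonas in UTC: 10:00-21:10 (add 7h to convert from UTC-7).
Hamid in UTC: 08:05-08:45, 10:30-11:10, 12:35-15:05 (add 7h to convert from UTC-7).
Oliver in UTC: 08:50-15:10, 19:45-20:15, 20:20-22:00 (add 7h to convert from UTC-7).
Mei in UTC: 12:45-14:35, 18:35-20:40 (add 2h to convert from UTC-2).
Jonas ∩ Hamid: 10:30-11:10, 12:35-15:05.
Jonas ∩ Hamid ∩ Oliver: 10:30-11:10, 12:35-15:05.
Jonas ∩ Hamid ∩ Oliver ∩ Mei: 12:45-14:35.
The longest is 12:45-14:35 at 110 minutes.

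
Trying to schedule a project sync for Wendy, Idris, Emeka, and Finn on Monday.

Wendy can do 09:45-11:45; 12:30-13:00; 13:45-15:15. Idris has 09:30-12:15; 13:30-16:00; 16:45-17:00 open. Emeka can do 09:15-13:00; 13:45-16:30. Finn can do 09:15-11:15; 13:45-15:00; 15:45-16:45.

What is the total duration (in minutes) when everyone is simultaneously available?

165

Wendy ∩ Idris: 09:45-11:45, 13:45-15:15.
Wendy ∩ Idris ∩ Emeka: 09:45-11:45, 13:45-15:15.
Wendy ∩ Idris ∩ Emeka ∩ Finn: 09:45-11:15, 13:45-15:00.
So the common availability across everyone is 09:45-11:15, 13:45-15:00.
Summing the common windows: 90 + 75 = 165 minutes.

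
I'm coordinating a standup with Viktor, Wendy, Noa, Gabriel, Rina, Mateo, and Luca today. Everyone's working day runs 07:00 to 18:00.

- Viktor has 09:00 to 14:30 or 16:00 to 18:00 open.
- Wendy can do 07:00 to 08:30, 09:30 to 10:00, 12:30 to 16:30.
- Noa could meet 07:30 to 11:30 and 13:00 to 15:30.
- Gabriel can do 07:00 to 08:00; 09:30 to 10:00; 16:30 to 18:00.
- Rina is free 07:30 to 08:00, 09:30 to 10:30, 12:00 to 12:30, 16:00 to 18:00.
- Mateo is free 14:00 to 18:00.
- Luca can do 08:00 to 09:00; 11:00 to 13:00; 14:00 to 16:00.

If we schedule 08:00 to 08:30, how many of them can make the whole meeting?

3

Wendy, Noa, and Luca can make the full 08:00-08:30 slot — that's 3.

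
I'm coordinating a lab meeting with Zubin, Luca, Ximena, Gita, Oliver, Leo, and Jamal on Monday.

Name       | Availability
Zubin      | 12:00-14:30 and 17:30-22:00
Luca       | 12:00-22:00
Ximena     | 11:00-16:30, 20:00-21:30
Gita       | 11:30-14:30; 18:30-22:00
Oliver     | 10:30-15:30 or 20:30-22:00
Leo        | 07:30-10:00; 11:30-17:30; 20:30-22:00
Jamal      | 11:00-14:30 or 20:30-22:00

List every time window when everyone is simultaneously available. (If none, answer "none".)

12:00-14:30, 20:30-21:30

Zubin ∩ Luca: 12:00-14:30, 17:30-22:00.
Zubin ∩ Luca ∩ Ximena: 12:00-14:30, 20:00-21:30.
Zubin ∩ Luca ∩ Ximena ∩ Gita: 12:00-14:30, 20:00-21:30.
Zubin ∩ Luca ∩ Ximena ∩ Gita ∩ Oliver: 12:00-14:30, 20:30-21:30.
Zubin ∩ Luca ∩ Ximena ∩ Gita ∩ Oliver ∩ Leo: 12:00-14:30, 20:30-21:30.
Zubin ∩ Luca ∩ Ximena ∩ Gita ∩ Oliver ∩ Leo ∩ Jamal: 12:00-14:30, 20:30-21:30.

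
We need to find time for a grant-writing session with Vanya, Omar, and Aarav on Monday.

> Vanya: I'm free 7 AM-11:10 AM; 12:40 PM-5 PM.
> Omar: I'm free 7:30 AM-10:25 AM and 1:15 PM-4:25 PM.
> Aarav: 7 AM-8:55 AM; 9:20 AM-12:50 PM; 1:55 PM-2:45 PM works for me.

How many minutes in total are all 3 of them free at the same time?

Vanya ∩ Omar: 07:30-10:25, 13:15-16:25.
Vanya ∩ Omar ∩ Aarav: 07:30-08:55, 09:20-10:25, 13:55-14:45.
So the common availability across everyone is 07:30-08:55, 09:20-10:25, 13:55-14:45.
Summing the common windows: 85 + 65 + 50 = 200 minutes.

200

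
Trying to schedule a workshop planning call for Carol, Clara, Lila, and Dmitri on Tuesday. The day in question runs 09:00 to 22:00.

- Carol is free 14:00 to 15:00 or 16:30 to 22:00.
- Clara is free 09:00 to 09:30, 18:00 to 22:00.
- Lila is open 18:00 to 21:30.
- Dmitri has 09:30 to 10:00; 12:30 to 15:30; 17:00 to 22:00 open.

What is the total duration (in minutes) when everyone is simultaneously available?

210

Carol ∩ Clara: 18:00-22:00.
Carol ∩ Clara ∩ Lila: 18:00-21:30.
Carol ∩ Clara ∩ Lila ∩ Dmitri: 18:00-21:30.
So the common availability across everyone is 18:00-21:30.
That's a single block of 210 minutes.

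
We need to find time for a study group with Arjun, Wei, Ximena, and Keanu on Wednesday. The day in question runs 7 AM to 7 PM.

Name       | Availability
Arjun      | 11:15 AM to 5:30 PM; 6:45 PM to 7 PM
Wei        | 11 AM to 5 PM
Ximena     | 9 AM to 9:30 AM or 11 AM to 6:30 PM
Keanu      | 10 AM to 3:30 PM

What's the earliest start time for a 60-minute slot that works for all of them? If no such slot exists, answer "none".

Arjun ∩ Wei: 11:15-17:00.
Arjun ∩ Wei ∩ Ximena: 11:15-17:00.
Arjun ∩ Wei ∩ Ximena ∩ Keanu: 11:15-15:30.
Those are the intersection windows.
The first common window of at least 60 minutes is 11:15-15:30, so the earliest start is 11:15.

11:15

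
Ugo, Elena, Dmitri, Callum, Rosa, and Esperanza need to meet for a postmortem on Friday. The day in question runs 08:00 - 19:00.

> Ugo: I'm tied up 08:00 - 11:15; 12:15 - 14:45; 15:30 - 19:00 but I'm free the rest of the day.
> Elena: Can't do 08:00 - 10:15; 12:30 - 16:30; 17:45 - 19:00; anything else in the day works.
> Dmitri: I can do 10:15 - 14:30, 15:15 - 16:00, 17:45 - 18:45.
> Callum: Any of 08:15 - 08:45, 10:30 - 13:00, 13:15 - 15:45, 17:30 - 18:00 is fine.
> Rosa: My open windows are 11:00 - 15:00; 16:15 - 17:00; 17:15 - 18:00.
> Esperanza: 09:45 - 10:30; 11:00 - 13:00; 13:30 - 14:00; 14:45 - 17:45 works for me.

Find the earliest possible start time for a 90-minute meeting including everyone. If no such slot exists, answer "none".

none

Ugo free: 11:15-12:15, 14:45-15:30 (invert busy blocks within the working day).
Elena free: 10:15-12:30, 16:30-17:45 (invert busy blocks within the working day).
Dmitri free: 10:15-14:30, 15:15-16:00, 17:45-18:45.
Callum free: 08:15-08:45, 10:30-13:00, 13:15-15:45, 17:30-18:00.
Rosa free: 11:00-15:00, 16:15-17:00, 17:15-18:00.
Esperanza free: 09:45-10:30, 11:00-13:00, 13:30-14:00, 14:45-17:45.
Ugo ∩ Elena: 11:15-12:15.
Ugo ∩ Elena ∩ Dmitri: 11:15-12:15.
Ugo ∩ Elena ∩ Dmitri ∩ Callum: 11:15-12:15.
Ugo ∩ Elena ∩ Dmitri ∩ Callum ∩ Rosa: 11:15-12:15.
Ugo ∩ Elena ∩ Dmitri ∩ Callum ∩ Rosa ∩ Esperanza: 11:15-12:15.
No common window is at least 90 minutes long.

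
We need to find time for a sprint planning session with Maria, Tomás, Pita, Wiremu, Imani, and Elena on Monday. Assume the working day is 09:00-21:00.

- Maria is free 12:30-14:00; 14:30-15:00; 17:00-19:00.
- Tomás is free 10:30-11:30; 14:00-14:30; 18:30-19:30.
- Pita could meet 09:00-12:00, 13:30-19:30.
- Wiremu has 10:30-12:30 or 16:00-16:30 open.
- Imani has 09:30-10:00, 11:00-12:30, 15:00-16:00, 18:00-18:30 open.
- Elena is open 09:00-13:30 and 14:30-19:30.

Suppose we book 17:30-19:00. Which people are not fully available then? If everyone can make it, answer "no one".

Maria: free for 17:30-19:00. Tomás: not fully free for 17:30-19:00. Pita: free for 17:30-19:00. Wiremu: not fully free for 17:30-19:00. Imani: not fully free for 17:30-19:00. Elena: free for 17:30-19:00.

Imani, Tomás, Wiremu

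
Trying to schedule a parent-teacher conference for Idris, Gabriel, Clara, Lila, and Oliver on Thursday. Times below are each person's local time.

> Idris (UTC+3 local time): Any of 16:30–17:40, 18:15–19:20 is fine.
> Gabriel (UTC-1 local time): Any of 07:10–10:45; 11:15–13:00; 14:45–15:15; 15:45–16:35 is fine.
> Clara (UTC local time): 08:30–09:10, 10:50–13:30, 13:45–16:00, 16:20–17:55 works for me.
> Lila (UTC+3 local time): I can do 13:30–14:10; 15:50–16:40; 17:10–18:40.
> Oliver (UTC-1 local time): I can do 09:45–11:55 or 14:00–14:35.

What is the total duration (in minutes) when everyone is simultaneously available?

0

Idris in UTC: 13:30-14:40, 15:15-16:20 (subtract 3h to convert from UTC+3).
Gabriel in UTC: 08:10-11:45, 12:15-14:00, 15:45-16:15, 16:45-17:35 (add 1h to convert from UTC-1).
Clara in UTC: 08:30-09:10, 10:50-13:30, 13:45-16:00, 16:20-17:55.
Lila in UTC: 10:30-11:10, 12:50-13:40, 14:10-15:40 (subtract 3h to convert from UTC+3).
Oliver in UTC: 10:45-12:55, 15:00-15:35 (add 1h to convert from UTC-1).
Idris ∩ Gabriel: 13:30-14:00, 15:45-16:15.
Idris ∩ Gabriel ∩ Clara: 13:45-14:00, 15:45-16:00.
Idris ∩ Gabriel ∩ Clara ∩ Lila: ∅.
Idris ∩ Gabriel ∩ Clara ∩ Lila ∩ Oliver: ∅.
There is no time when everyone is free.
There is no common window, so the total is 0 minutes.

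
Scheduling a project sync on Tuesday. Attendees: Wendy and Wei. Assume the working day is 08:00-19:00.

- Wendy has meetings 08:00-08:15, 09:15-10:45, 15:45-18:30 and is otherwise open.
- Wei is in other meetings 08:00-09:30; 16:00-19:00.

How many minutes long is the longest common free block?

300

Wendy free: 08:15-09:15, 10:45-15:45, 18:30-19:00 (invert busy blocks within the working day).
Wei free: 09:30-16:00 (invert busy blocks within the working day).
Wendy ∩ Wei: 10:45-15:45.
Those are the intersection windows.
The longest is 10:45-15:45 at 300 minutes.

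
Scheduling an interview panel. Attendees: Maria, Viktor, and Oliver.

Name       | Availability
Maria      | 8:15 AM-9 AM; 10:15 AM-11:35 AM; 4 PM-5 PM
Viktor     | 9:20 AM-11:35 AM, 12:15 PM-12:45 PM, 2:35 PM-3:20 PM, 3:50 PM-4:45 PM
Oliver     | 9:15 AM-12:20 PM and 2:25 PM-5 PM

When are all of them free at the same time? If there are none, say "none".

10:15-11:35, 16:00-16:45

Maria ∩ Viktor: 10:15-11:35, 16:00-16:45.
Maria ∩ Viktor ∩ Oliver: 10:15-11:35, 16:00-16:45.
So the common availability across everyone is 10:15-11:35, 16:00-16:45.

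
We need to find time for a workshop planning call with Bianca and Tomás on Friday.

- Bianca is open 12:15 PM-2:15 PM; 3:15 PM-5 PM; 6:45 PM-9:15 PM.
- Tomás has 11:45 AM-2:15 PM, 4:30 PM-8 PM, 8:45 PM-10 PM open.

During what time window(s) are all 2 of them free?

12:15-14:15, 16:30-17:00, 18:45-20:00, 20:45-21:15

Bianca ∩ Tomás: 12:15-14:15, 16:30-17:00, 18:45-20:00, 20:45-21:15.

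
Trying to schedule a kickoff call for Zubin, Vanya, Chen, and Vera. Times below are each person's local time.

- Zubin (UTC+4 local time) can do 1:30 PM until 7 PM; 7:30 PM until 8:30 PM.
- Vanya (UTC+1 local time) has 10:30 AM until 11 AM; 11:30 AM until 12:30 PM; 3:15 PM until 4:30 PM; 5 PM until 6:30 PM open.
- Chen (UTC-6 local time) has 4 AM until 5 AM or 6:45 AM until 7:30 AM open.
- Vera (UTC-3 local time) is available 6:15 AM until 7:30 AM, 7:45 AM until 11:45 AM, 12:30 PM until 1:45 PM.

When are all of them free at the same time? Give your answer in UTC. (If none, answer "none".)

10:45-11:00

Zubin in UTC: 09:30-15:00, 15:30-16:30 (subtract 4h to convert from UTC+4).
Vanya in UTC: 09:30-10:00, 10:30-11:30, 14:15-15:30, 16:00-17:30 (subtract 1h to convert from UTC+1).
Chen in UTC: 10:00-11:00, 12:45-13:30 (add 6h to convert from UTC-6).
Vera in UTC: 09:15-10:30, 10:45-14:45, 15:30-16:45 (add 3h to convert from UTC-3).
Zubin ∩ Vanya: 09:30-10:00, 10:30-11:30, 14:15-15:00, 16:00-16:30.
Zubin ∩ Vanya ∩ Chen: 10:30-11:00.
Zubin ∩ Vanya ∩ Chen ∩ Vera: 10:45-11:00.
So the common availability across everyone is 10:45-11:00.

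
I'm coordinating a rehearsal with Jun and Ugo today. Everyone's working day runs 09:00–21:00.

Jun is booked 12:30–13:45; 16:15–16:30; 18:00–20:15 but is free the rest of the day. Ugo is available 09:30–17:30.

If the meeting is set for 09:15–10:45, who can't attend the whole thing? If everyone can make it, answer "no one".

Ugo

Jun free: 09:00-12:30, 13:45-16:15, 16:30-18:00, 20:15-21:00 (invert busy blocks within the working day).
Ugo free: 09:30-17:30.
Jun: free for 09:15-10:45. Ugo: not fully free for 09:15-10:45.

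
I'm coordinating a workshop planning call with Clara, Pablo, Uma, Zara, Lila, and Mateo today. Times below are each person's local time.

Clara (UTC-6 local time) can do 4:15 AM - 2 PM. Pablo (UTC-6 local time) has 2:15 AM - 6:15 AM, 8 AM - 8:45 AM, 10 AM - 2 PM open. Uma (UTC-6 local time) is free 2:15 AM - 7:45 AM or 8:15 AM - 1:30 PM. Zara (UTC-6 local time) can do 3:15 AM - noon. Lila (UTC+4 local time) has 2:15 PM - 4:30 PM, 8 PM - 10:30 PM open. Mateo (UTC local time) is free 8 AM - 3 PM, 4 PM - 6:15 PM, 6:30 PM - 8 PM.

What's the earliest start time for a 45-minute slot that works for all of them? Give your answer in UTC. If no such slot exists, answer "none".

Clara in UTC: 10:15-20:00 (add 6h to convert from UTC-6).
Pablo in UTC: 08:15-12:15, 14:00-14:45, 16:00-20:00 (add 6h to convert from UTC-6).
Uma in UTC: 08:15-13:45, 14:15-19:30 (add 6h to convert from UTC-6).
Zara in UTC: 09:15-18:00 (add 6h to convert from UTC-6).
Lila in UTC: 10:15-12:30, 16:00-18:30 (subtract 4h to convert from UTC+4).
Mateo in UTC: 08:00-15:00, 16:00-18:15, 18:30-20:00.
Clara ∩ Pablo: 10:15-12:15, 14:00-14:45, 16:00-20:00.
Clara ∩ Pablo ∩ Uma: 10:15-12:15, 14:15-14:45, 16:00-19:30.
Clara ∩ Pablo ∩ Uma ∩ Zara: 10:15-12:15, 14:15-14:45, 16:00-18:00.
Clara ∩ Pablo ∩ Uma ∩ Zara ∩ Lila: 10:15-12:15, 16:00-18:00.
Clara ∩ Pablo ∩ Uma ∩ Zara ∩ Lila ∩ Mateo: 10:15-12:15, 16:00-18:00.
The first common window of at least 45 minutes is 10:15-12:15, so the earliest start is 10:15.

10:15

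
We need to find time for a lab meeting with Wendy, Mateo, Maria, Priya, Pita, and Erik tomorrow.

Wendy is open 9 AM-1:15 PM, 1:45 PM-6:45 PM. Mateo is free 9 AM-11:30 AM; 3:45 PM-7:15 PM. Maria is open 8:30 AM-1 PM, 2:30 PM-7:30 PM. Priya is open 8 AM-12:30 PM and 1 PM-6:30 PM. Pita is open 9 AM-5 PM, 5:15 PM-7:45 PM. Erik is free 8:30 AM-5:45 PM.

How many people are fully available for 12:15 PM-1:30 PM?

2

Pita and Erik can make the full 12:15-13:30 slot — that's 2.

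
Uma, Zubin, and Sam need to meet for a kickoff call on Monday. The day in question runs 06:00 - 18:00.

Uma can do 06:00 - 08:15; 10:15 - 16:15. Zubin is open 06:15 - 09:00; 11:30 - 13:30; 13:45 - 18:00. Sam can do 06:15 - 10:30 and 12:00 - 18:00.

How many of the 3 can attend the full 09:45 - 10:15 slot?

Sam can make the full 09:45-10:15 slot — that's 1.

1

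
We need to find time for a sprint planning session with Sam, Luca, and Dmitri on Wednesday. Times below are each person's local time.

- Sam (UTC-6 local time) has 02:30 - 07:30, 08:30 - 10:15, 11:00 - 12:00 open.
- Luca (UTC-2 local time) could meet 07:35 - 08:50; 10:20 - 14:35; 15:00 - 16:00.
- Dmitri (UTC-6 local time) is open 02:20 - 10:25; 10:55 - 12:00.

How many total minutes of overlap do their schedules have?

310

Sam in UTC: 08:30-13:30, 14:30-16:15, 17:00-18:00 (add 6h to convert from UTC-6).
Luca in UTC: 09:35-10:50, 12:20-16:35, 17:00-18:00 (add 2h to convert from UTC-2).
Dmitri in UTC: 08:20-16:25, 16:55-18:00 (add 6h to convert from UTC-6).
Sam ∩ Luca: 09:35-10:50, 12:20-13:30, 14:30-16:15, 17:00-18:00.
Sam ∩ Luca ∩ Dmitri: 09:35-10:50, 12:20-13:30, 14:30-16:15, 17:00-18:00.
Summing the common windows: 75 + 70 + 105 + 60 = 310 minutes.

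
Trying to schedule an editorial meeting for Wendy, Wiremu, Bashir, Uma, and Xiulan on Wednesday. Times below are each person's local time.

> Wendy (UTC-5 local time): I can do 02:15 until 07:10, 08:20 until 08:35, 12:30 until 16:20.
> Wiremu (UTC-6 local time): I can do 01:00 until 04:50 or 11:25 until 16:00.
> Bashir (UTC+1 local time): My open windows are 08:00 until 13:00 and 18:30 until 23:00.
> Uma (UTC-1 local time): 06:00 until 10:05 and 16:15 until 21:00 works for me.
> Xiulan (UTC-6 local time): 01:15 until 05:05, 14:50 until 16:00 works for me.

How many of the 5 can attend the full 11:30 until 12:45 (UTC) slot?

Wendy in UTC: 07:15-12:10, 13:20-13:35, 17:30-21:20 (add 5h to convert from UTC-5).
Wiremu in UTC: 07:00-10:50, 17:25-22:00 (add 6h to convert from UTC-6).
Bashir in UTC: 07:00-12:00, 17:30-22:00 (subtract 1h to convert from UTC+1).
Uma in UTC: 07:00-11:05, 17:15-22:00 (add 1h to convert from UTC-1).
Xiulan in UTC: 07:15-11:05, 20:50-22:00 (add 6h to convert from UTC-6).
nobody can make the full 11:30-12:45 slot — that's 0.

0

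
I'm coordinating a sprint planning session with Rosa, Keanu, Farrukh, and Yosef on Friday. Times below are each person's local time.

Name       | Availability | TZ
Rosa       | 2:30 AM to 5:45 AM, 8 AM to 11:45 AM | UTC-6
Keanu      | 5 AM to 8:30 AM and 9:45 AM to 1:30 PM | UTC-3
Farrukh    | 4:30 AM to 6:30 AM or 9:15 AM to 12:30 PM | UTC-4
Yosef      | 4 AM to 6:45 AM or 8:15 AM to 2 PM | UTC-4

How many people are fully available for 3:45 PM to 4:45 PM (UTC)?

2

Rosa in UTC: 08:30-11:45, 14:00-17:45 (add 6h to convert from UTC-6).
Keanu in UTC: 08:00-11:30, 12:45-16:30 (add 3h to convert from UTC-3).
Farrukh in UTC: 08:30-10:30, 13:15-16:30 (add 4h to convert from UTC-4).
Yosef in UTC: 08:00-10:45, 12:15-18:00 (add 4h to convert from UTC-4).
Rosa and Yosef can make the full 15:45-16:45 slot — that's 2.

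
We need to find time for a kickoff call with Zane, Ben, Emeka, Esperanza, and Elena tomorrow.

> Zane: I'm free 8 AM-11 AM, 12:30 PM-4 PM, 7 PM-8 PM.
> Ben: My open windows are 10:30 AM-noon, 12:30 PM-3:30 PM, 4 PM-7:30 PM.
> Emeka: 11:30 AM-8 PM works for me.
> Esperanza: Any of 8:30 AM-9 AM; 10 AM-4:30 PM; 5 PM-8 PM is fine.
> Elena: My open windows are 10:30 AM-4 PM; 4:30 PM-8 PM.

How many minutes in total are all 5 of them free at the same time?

Zane ∩ Ben: 10:30-11:00, 12:30-15:30, 19:00-19:30.
Zane ∩ Ben ∩ Emeka: 12:30-15:30, 19:00-19:30.
Zane ∩ Ben ∩ Emeka ∩ Esperanza: 12:30-15:30, 19:00-19:30.
Zane ∩ Ben ∩ Emeka ∩ Esperanza ∩ Elena: 12:30-15:30, 19:00-19:30.
Those are the intersection windows.
Summing the common windows: 180 + 30 = 210 minutes.

210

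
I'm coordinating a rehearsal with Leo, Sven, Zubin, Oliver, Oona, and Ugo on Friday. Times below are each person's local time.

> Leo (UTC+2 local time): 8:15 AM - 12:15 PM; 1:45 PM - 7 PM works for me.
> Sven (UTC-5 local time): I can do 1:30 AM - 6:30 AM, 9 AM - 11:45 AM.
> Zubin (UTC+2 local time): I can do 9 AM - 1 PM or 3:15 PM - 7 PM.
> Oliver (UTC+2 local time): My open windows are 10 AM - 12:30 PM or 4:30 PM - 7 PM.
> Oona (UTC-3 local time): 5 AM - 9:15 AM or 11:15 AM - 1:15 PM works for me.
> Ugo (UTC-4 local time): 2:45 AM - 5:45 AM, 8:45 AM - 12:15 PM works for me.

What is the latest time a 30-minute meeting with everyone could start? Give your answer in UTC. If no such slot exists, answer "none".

15:45

Leo in UTC: 06:15-10:15, 11:45-17:00 (subtract 2h to convert from UTC+2).
Sven in UTC: 06:30-11:30, 14:00-16:45 (add 5h to convert from UTC-5).
Zubin in UTC: 07:00-11:00, 13:15-17:00 (subtract 2h to convert from UTC+2).
Oliver in UTC: 08:00-10:30, 14:30-17:00 (subtract 2h to convert from UTC+2).
Oona in UTC: 08:00-12:15, 14:15-16:15 (add 3h to convert from UTC-3).
Ugo in UTC: 06:45-09:45, 12:45-16:15 (add 4h to convert from UTC-4).
Leo ∩ Sven: 06:30-10:15, 14:00-16:45.
Leo ∩ Sven ∩ Zubin: 07:00-10:15, 14:00-16:45.
Leo ∩ Sven ∩ Zubin ∩ Oliver: 08:00-10:15, 14:30-16:45.
Leo ∩ Sven ∩ Zubin ∩ Oliver ∩ Oona: 08:00-10:15, 14:30-16:15.
Leo ∩ Sven ∩ Zubin ∩ Oliver ∩ Oona ∩ Ugo: 08:00-09:45, 14:30-16:15.
Those are the intersection windows.
The last common window of at least 30 minutes is 14:30-16:15; a 30-minute meeting can start as late as 15:45 and still end by 16:15.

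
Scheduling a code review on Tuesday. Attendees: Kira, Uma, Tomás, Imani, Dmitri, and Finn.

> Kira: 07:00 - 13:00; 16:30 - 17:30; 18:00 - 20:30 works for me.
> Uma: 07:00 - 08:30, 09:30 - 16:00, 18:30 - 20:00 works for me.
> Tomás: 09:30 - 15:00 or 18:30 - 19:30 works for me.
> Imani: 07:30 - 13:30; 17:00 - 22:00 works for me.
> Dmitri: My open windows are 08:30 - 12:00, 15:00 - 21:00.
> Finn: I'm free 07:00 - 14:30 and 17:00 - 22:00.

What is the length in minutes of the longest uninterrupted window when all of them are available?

Kira ∩ Uma: 07:00-08:30, 09:30-13:00, 18:30-20:00.
Kira ∩ Uma ∩ Tomás: 09:30-13:00, 18:30-19:30.
Kira ∩ Uma ∩ Tomás ∩ Imani: 09:30-13:00, 18:30-19:30.
Kira ∩ Uma ∩ Tomás ∩ Imani ∩ Dmitri: 09:30-12:00, 18:30-19:30.
Kira ∩ Uma ∩ Tomás ∩ Imani ∩ Dmitri ∩ Finn: 09:30-12:00, 18:30-19:30.
Those are the intersection windows.
The longest is 09:30-12:00 at 150 minutes.

150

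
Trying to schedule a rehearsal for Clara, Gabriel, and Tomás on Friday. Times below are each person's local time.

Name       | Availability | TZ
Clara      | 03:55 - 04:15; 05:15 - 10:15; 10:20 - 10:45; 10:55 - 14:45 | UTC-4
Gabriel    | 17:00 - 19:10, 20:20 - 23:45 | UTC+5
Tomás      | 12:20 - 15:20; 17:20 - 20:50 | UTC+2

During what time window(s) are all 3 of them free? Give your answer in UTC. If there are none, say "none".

Clara in UTC: 07:55-08:15, 09:15-14:15, 14:20-14:45, 14:55-18:45 (add 4h to convert from UTC-4).
Gabriel in UTC: 12:00-14:10, 15:20-18:45 (subtract 5h to convert from UTC+5).
Tomás in UTC: 10:20-13:20, 15:20-18:50 (subtract 2h to convert from UTC+2).
Clara ∩ Gabriel: 12:00-14:10, 15:20-18:45.
Clara ∩ Gabriel ∩ Tomás: 12:00-13:20, 15:20-18:45.

12:00-13:20, 15:20-18:45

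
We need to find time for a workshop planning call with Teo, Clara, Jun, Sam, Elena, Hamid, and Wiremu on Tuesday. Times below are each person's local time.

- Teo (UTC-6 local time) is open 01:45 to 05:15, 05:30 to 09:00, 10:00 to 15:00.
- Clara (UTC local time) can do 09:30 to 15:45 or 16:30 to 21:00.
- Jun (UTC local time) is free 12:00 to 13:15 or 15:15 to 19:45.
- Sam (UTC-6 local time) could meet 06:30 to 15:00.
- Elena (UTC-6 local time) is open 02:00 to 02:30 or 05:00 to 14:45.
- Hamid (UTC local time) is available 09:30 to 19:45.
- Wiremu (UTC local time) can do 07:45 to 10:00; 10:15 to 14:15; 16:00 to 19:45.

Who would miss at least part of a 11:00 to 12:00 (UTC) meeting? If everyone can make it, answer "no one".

Teo in UTC: 07:45-11:15, 11:30-15:00, 16:00-21:00 (add 6h to convert from UTC-6).
Clara in UTC: 09:30-15:45, 16:30-21:00.
Jun in UTC: 12:00-13:15, 15:15-19:45.
Sam in UTC: 12:30-21:00 (add 6h to convert from UTC-6).
Elena in UTC: 08:00-08:30, 11:00-20:45 (add 6h to convert from UTC-6).
Hamid in UTC: 09:30-19:45.
Wiremu in UTC: 07:45-10:00, 10:15-14:15, 16:00-19:45.
Teo: not fully free for 11:00-12:00. Clara: free for 11:00-12:00. Jun: not fully free for 11:00-12:00. Sam: not fully free for 11:00-12:00. Elena: free for 11:00-12:00. Hamid: free for 11:00-12:00. Wiremu: free for 11:00-12:00.

Jun, Sam, Teo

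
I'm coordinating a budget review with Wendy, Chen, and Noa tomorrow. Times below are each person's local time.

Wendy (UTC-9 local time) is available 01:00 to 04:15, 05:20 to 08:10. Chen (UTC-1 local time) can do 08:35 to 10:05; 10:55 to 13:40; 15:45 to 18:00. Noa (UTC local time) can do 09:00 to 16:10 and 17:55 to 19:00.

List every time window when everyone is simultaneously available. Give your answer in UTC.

Wendy in UTC: 10:00-13:15, 14:20-17:10 (add 9h to convert from UTC-9).
Chen in UTC: 09:35-11:05, 11:55-14:40, 16:45-19:00 (add 1h to convert from UTC-1).
Noa in UTC: 09:00-16:10, 17:55-19:00.
Wendy ∩ Chen: 10:00-11:05, 11:55-13:15, 14:20-14:40, 16:45-17:10.
Wendy ∩ Chen ∩ Noa: 10:00-11:05, 11:55-13:15, 14:20-14:40.

10:00-11:05, 11:55-13:15, 14:20-14:40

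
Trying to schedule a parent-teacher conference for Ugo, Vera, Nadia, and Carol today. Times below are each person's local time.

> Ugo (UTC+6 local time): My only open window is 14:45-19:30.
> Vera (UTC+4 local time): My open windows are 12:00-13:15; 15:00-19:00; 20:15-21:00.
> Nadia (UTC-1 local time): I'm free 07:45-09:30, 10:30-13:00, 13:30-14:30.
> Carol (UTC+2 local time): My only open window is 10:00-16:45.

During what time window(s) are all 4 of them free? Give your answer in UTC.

08:45-09:15, 11:30-13:30

Ugo in UTC: 08:45-13:30 (subtract 6h to convert from UTC+6).
Vera in UTC: 08:00-09:15, 11:00-15:00, 16:15-17:00 (subtract 4h to convert from UTC+4).
Nadia in UTC: 08:45-10:30, 11:30-14:00, 14:30-15:30 (add 1h to convert from UTC-1).
Carol in UTC: 08:00-14:45 (subtract 2h to convert from UTC+2).
Ugo ∩ Vera: 08:45-09:15, 11:00-13:30.
Ugo ∩ Vera ∩ Nadia: 08:45-09:15, 11:30-13:30.
Ugo ∩ Vera ∩ Nadia ∩ Carol: 08:45-09:15, 11:30-13:30.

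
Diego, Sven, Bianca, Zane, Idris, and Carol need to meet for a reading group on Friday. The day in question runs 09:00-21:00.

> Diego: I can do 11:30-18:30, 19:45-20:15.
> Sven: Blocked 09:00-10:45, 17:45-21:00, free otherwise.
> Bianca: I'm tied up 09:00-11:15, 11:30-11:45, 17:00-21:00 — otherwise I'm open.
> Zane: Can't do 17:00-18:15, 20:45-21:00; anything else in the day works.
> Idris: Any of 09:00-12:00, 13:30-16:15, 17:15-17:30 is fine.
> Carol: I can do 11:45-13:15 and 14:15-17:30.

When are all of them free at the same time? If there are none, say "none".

11:45-12:00, 14:15-16:15

Diego free: 11:30-18:30, 19:45-20:15.
Sven free: 10:45-17:45 (invert busy blocks within the working day).
Bianca free: 11:15-11:30, 11:45-17:00 (invert busy blocks within the working day).
Zane free: 09:00-17:00, 18:15-20:45 (invert busy blocks within the working day).
Idris free: 09:00-12:00, 13:30-16:15, 17:15-17:30.
Carol free: 11:45-13:15, 14:15-17:30.
Diego ∩ Sven: 11:30-17:45.
Diego ∩ Sven ∩ Bianca: 11:45-17:00.
Diego ∩ Sven ∩ Bianca ∩ Zane: 11:45-17:00.
Diego ∩ Sven ∩ Bianca ∩ Zane ∩ Idris: 11:45-12:00, 13:30-16:15.
Diego ∩ Sven ∩ Bianca ∩ Zane ∩ Idris ∩ Carol: 11:45-12:00, 14:15-16:15.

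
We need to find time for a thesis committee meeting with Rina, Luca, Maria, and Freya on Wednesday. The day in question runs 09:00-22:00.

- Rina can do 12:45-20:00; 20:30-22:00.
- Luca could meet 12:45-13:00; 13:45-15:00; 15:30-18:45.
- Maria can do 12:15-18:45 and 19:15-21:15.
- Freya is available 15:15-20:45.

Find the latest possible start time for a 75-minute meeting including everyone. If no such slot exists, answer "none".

17:30

Rina ∩ Luca: 12:45-13:00, 13:45-15:00, 15:30-18:45.
Rina ∩ Luca ∩ Maria: 12:45-13:00, 13:45-15:00, 15:30-18:45.
Rina ∩ Luca ∩ Maria ∩ Freya: 15:30-18:45.
Those are the intersection windows.
The last common window of at least 75 minutes is 15:30-18:45; a 75-minute meeting can start as late as 17:30 and still end by 18:45.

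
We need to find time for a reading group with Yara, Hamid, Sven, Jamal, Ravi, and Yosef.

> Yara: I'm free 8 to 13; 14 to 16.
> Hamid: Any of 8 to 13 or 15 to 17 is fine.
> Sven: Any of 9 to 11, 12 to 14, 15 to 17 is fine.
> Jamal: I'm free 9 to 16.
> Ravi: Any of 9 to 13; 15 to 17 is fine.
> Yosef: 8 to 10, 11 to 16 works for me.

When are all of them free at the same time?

Yara ∩ Hamid: 08:00-13:00, 15:00-16:00.
Yara ∩ Hamid ∩ Sven: 09:00-11:00, 12:00-13:00, 15:00-16:00.
Yara ∩ Hamid ∩ Sven ∩ Jamal: 09:00-11:00, 12:00-13:00, 15:00-16:00.
Yara ∩ Hamid ∩ Sven ∩ Jamal ∩ Ravi: 09:00-11:00, 12:00-13:00, 15:00-16:00.
Yara ∩ Hamid ∩ Sven ∩ Jamal ∩ Ravi ∩ Yosef: 09:00-10:00, 12:00-13:00, 15:00-16:00.
So the common availability across everyone is 09:00-10:00, 12:00-13:00, 15:00-16:00.

09:00-10:00, 12:00-13:00, 15:00-16:00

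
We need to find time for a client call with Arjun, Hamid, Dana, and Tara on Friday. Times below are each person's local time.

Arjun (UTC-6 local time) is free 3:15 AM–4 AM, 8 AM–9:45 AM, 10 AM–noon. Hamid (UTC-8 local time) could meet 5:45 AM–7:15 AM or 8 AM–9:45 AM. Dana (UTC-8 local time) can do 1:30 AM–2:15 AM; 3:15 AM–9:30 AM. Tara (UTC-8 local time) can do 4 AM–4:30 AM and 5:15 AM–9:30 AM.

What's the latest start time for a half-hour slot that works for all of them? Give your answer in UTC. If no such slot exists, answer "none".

Arjun in UTC: 09:15-10:00, 14:00-15:45, 16:00-18:00 (add 6h to convert from UTC-6).
Hamid in UTC: 13:45-15:15, 16:00-17:45 (add 8h to convert from UTC-8).
Dana in UTC: 09:30-10:15, 11:15-17:30 (add 8h to convert from UTC-8).
Tara in UTC: 12:00-12:30, 13:15-17:30 (add 8h to convert from UTC-8).
Arjun ∩ Hamid: 14:00-15:15, 16:00-17:45.
Arjun ∩ Hamid ∩ Dana: 14:00-15:15, 16:00-17:30.
Arjun ∩ Hamid ∩ Dana ∩ Tara: 14:00-15:15, 16:00-17:30.
The last common window of at least 30 minutes is 16:00-17:30; a 30-minute meeting can start as late as 17:00 and still end by 17:30.

17:00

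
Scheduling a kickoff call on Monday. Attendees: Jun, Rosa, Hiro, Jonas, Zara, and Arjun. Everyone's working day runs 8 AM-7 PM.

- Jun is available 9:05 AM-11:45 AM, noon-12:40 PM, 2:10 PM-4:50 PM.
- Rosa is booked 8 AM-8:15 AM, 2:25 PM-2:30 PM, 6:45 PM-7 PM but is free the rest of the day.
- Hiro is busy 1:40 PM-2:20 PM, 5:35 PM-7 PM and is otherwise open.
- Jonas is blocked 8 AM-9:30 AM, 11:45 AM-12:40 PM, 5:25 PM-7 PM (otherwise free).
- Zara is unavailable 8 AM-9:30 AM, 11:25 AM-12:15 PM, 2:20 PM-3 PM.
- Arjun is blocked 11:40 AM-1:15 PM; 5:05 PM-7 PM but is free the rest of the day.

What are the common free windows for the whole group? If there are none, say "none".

09:30-11:25, 15:00-16:50

Jun free: 09:05-11:45, 12:00-12:40, 14:10-16:50.
Rosa free: 08:15-14:25, 14:30-18:45 (invert busy blocks within the working day).
Hiro free: 08:00-13:40, 14:20-17:35 (invert busy blocks within the working day).
Jonas free: 09:30-11:45, 12:40-17:25 (invert busy blocks within the working day).
Zara free: 09:30-11:25, 12:15-14:20, 15:00-19:00 (invert busy blocks within the working day).
Arjun free: 08:00-11:40, 13:15-17:05 (invert busy blocks within the working day).
Jun ∩ Rosa: 09:05-11:45, 12:00-12:40, 14:10-14:25, 14:30-16:50.
Jun ∩ Rosa ∩ Hiro: 09:05-11:45, 12:00-12:40, 14:20-14:25, 14:30-16:50.
Jun ∩ Rosa ∩ Hiro ∩ Jonas: 09:30-11:45, 14:20-14:25, 14:30-16:50.
Jun ∩ Rosa ∩ Hiro ∩ Jonas ∩ Zara: 09:30-11:25, 15:00-16:50.
Jun ∩ Rosa ∩ Hiro ∩ Jonas ∩ Zara ∩ Arjun: 09:30-11:25, 15:00-16:50.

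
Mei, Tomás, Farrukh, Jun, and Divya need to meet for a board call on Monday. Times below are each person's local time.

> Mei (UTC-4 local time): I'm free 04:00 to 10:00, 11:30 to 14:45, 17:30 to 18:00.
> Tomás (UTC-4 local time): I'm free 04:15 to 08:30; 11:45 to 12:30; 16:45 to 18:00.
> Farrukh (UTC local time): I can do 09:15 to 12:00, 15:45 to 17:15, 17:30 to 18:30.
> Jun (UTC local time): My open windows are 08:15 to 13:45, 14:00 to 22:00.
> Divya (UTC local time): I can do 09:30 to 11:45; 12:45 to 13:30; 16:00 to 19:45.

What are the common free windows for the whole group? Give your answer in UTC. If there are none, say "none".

09:30-11:45, 16:00-16:30

Mei in UTC: 08:00-14:00, 15:30-18:45, 21:30-22:00 (add 4h to convert from UTC-4).
Tomás in UTC: 08:15-12:30, 15:45-16:30, 20:45-22:00 (add 4h to convert from UTC-4).
Farrukh in UTC: 09:15-12:00, 15:45-17:15, 17:30-18:30.
Jun in UTC: 08:15-13:45, 14:00-22:00.
Divya in UTC: 09:30-11:45, 12:45-13:30, 16:00-19:45.
Mei ∩ Tomás: 08:15-12:30, 15:45-16:30, 21:30-22:00.
Mei ∩ Tomás ∩ Farrukh: 09:15-12:00, 15:45-16:30.
Mei ∩ Tomás ∩ Farrukh ∩ Jun: 09:15-12:00, 15:45-16:30.
Mei ∩ Tomás ∩ Farrukh ∩ Jun ∩ Divya: 09:30-11:45, 16:00-16:30.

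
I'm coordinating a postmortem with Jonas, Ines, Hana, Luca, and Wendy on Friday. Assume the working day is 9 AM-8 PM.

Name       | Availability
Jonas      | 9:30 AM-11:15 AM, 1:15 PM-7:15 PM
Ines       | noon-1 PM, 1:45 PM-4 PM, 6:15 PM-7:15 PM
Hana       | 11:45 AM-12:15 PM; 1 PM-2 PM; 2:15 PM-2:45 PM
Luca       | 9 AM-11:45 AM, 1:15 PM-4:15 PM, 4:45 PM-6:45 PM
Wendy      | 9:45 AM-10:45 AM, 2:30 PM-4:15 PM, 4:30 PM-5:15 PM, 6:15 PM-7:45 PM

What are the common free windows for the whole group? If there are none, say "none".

Jonas ∩ Ines: 13:45-16:00, 18:15-19:15.
Jonas ∩ Ines ∩ Hana: 13:45-14:00, 14:15-14:45.
Jonas ∩ Ines ∩ Hana ∩ Luca: 13:45-14:00, 14:15-14:45.
Jonas ∩ Ines ∩ Hana ∩ Luca ∩ Wendy: 14:30-14:45.

14:30-14:45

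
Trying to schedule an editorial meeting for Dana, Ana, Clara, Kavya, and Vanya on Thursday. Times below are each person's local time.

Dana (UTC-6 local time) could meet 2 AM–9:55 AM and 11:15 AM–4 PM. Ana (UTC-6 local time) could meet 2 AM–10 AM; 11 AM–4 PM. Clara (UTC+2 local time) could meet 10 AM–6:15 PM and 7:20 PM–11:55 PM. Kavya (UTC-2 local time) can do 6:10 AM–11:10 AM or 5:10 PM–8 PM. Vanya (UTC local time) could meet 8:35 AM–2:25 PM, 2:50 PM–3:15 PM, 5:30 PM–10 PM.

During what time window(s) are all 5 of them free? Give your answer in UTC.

08:35-13:10, 19:10-21:55

Dana in UTC: 08:00-15:55, 17:15-22:00 (add 6h to convert from UTC-6).
Ana in UTC: 08:00-16:00, 17:00-22:00 (add 6h to convert from UTC-6).
Clara in UTC: 08:00-16:15, 17:20-21:55 (subtract 2h to convert from UTC+2).
Kavya in UTC: 08:10-13:10, 19:10-22:00 (add 2h to convert from UTC-2).
Vanya in UTC: 08:35-14:25, 14:50-15:15, 17:30-22:00.
Dana ∩ Ana: 08:00-15:55, 17:15-22:00.
Dana ∩ Ana ∩ Clara: 08:00-15:55, 17:20-21:55.
Dana ∩ Ana ∩ Clara ∩ Kavya: 08:10-13:10, 19:10-21:55.
Dana ∩ Ana ∩ Clara ∩ Kavya ∩ Vanya: 08:35-13:10, 19:10-21:55.
Those are the intersection windows.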